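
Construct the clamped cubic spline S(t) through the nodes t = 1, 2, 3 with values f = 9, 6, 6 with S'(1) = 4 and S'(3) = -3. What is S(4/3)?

Put σ_i = S'' at the i-th knot. Here h = (1, 1) and Δ = (-3, 0), so the interior equations h_(i-1)·σ_(i-1) + 2(h_(i-1)+h_i)·σ_i + h_i·σ_(i+1) = 6(Δ_i − Δ_(i-1)) read
  1·σ_0 + 4·σ_1 + 1·σ_2 = 6(Δ_1 - Δ_0) = 18
Clamped end conditions give two more equations: 2h_0·σ_0 + h_0·σ_1 = 6(Δ_0 - S'(1)) = -42 and h_1·σ_1 + 2h_1·σ_2 = 6(S'(3) - Δ_1) = -18.
Forward elimination and back-substitution give σ_0 = -29, σ_1 = 16, σ_2 = -17.
On [1, 2], S(t) = 9 + 4·(t - 1) - 29/2·(t - 1)² + 15/2·(t - 1)³.
With (t - 1) = 1/3: S(4/3) = 9.

9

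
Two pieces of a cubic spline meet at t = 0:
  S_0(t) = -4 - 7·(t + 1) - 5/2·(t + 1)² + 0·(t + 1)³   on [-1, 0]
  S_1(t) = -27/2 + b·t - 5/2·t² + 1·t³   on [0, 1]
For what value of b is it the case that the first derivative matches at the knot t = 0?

-12

S_0'(t) = -7 - 5·(t + 1) + 0·(t + 1)², so S_0'(0) = -12. On the right, S_1'(0) = b, so b = -12.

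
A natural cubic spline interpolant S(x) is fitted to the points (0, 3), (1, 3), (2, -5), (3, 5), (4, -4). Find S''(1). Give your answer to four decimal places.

Let m_i = S''(x_i). Step sizes h_i = 1, 1, 1, 1; slopes of the chords Δ_i = (y_(i+1) - y_i)/h_i = 0, -8, 10, -9.
  1·m_0 + 4·m_1 + 1·m_2 = 6(Δ_1 - Δ_0) = -48
  1·m_1 + 4·m_2 + 1·m_3 = 6(Δ_2 - Δ_1) = 108
  1·m_2 + 4·m_3 + 1·m_4 = 6(Δ_3 - Δ_2) = -114
Natural end conditions: m_0 = m_4 = 0.
Hence m_0 = 0, m_1 = -633/28, m_2 = 297/7, m_3 = -1095/28, m_4 = 0.

-22.6071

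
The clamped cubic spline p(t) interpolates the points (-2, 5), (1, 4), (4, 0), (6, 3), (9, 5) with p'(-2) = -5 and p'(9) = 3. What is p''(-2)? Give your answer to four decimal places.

Put M_i = p'' at the i-th knot. Here h = (3, 3, 2, 3) and Δ = (-1/3, -4/3, 3/2, 2/3), so the interior equations h_(i-1)·M_(i-1) + 2(h_(i-1)+h_i)·M_i + h_i·M_(i+1) = 6(Δ_i − Δ_(i-1)) read
  3·M_0 + 12·M_1 + 3·M_2 = 6(Δ_1 - Δ_0) = -6
  3·M_1 + 10·M_2 + 2·M_3 = 6(Δ_2 - Δ_1) = 17
  2·M_2 + 10·M_3 + 3·M_4 = 6(Δ_3 - Δ_2) = -5
Clamped end conditions give two more equations: 2h_0·M_0 + h_0·M_1 = 6(Δ_0 - p'(-2)) = 28 and h_3·M_3 + 2h_3·M_4 = 6(p'(9) - Δ_3) = 14.
Forward elimination and back-substitution give M_0 = 6233/1032, M_1 = -1417/516, M_2 = 1013/344, M_3 = -181/86, M_4 = 1747/516.

6.0397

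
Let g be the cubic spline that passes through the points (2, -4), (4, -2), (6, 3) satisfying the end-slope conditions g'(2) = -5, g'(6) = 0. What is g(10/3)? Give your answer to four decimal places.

Let m_i = g''(x_i). Step sizes h_i = 2, 2; slopes of the chords Δ_i = (y_(i+1) - y_i)/h_i = 1, 5/2.
  2·m_0 + 8·m_1 + 2·m_2 = 6(Δ_1 - Δ_0) = 9
Clamped end conditions give two more equations: 2h_0·m_0 + h_0·m_1 = 6(Δ_0 - g'(2)) = 36 and h_1·m_1 + 2h_1·m_2 = 6(g'(6) - Δ_1) = -15.
Hence m_0 = 73/8, m_1 = -1/4, m_2 = -29/8.
On [2, 4], g(t) = -4 - 5·(t - 2) + 73/16·(t - 2)² - 25/32·(t - 2)³.
With (t - 2) = 4/3: g(10/3) = -119/27.

-4.4074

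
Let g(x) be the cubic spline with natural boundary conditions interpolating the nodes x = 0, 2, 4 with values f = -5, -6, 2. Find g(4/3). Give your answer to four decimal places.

Write M_i for g''(x_i). With h_i = 2, 2 and divided differences Δ_i = -1/2, 4, the continuity of g' gives the tridiagonal system
  2·M_0 + 8·M_1 + 2·M_2 = 6(Δ_1 - Δ_0) = 27
Natural end conditions: M_0 = M_2 = 0.
Hence M_0 = 0, M_1 = 27/8, M_2 = 0.
On [0, 2], g(x) = -5 - 13/8·x + 0·x² + 9/32·x³.
With x = 4/3: g(4/3) = -13/2.

-6.5000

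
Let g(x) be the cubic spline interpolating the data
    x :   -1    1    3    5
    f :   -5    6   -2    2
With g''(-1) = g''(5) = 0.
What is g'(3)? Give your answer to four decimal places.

With σ_i denoting the second derivative at x_i, h_i = 2, 2, 2, and Δ_i = (y_(i+1) − y_i)/h_i = 11/2, -4, 2:
  2·σ_0 + 8·σ_1 + 2·σ_2 = 6(Δ_1 - Δ_0) = -57
  2·σ_1 + 8·σ_2 + 2·σ_3 = 6(Δ_2 - Δ_1) = 36
Natural end conditions: σ_0 = σ_3 = 0.
Solving: σ_0 = 0, σ_1 = -44/5, σ_2 = 67/10, σ_3 = 0.
On [3, 5], g'(x) = b_2 + 2c_2·(x - 3) + 3d_2·(x - 3)² with b_2 = Δ_2 - h_2(2σ_2 + σ_3)/6 = -37/15, c_2 = σ_2/2 = 67/20, d_2 = (σ_3 - σ_2)/(6h_2) = -67/120. So g'(3) = -37/15.

-2.4667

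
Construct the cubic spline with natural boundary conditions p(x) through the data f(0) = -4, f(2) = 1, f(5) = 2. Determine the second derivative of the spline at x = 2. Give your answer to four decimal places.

-1.3000

Write m_i for p''(x_i). With h_i = 2, 3 and divided differences Δ_i = 5/2, 1/3, the continuity of p' gives the tridiagonal system
  2·m_0 + 10·m_1 + 3·m_2 = 6(Δ_1 - Δ_0) = -13
Natural end conditions: m_0 = m_2 = 0.
Hence m_0 = 0, m_1 = -13/10, m_2 = 0.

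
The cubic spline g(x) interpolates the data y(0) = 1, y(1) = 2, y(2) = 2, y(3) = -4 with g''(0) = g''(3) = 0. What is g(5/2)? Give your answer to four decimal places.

-0.4250

Write M_i for g''(x_i). With h_i = 1, 1, 1 and divided differences Δ_i = 1, 0, -6, the continuity of g' gives the tridiagonal system
  1·M_0 + 4·M_1 + 1·M_2 = 6(Δ_1 - Δ_0) = -6
  1·M_1 + 4·M_2 + 1·M_3 = 6(Δ_2 - Δ_1) = -36
Natural end conditions: M_0 = M_3 = 0.
Hence M_0 = 0, M_1 = 4/5, M_2 = -46/5, M_3 = 0.
On [2, 3], g(x) = 2 - 44/15·(x - 2) - 23/5·(x - 2)² + 23/15·(x - 2)³.
With (x - 2) = 1/2: g(5/2) = -17/40.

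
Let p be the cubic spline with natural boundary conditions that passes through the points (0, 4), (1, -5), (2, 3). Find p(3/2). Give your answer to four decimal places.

-2.5938

Let σ_i = p''(x_i). Step sizes h_i = 1, 1; slopes of the chords Δ_i = (y_(i+1) - y_i)/h_i = -9, 8.
  1·σ_0 + 4·σ_1 + 1·σ_2 = 6(Δ_1 - Δ_0) = 102
Natural end conditions: σ_0 = σ_2 = 0.
Forward elimination and back-substitution give σ_0 = 0, σ_1 = 51/2, σ_2 = 0.
On [1, 2], p(t) = -5 - 1/2·(t - 1) + 51/4·(t - 1)² - 17/4·(t - 1)³.
With (t - 1) = 1/2: p(3/2) = -83/32.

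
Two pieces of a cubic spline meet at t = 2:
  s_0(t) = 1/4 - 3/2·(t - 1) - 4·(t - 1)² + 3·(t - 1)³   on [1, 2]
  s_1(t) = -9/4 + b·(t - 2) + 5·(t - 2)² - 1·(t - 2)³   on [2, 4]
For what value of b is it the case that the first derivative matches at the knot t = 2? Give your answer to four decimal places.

s_0'(t) = -3/2 - 8·(t - 1) + 9·(t - 1)², so s_0'(2) = -1/2. On the right, s_1'(2) = b, so b = -1/2.

-0.5000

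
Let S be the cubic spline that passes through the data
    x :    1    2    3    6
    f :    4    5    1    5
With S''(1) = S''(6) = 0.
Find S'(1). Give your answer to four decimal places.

With σ_i denoting the second derivative at x_i, h_i = 1, 1, 3, and Δ_i = (y_(i+1) − y_i)/h_i = 1, -4, 4/3:
  1·σ_0 + 4·σ_1 + 1·σ_2 = 6(Δ_1 - Δ_0) = -30
  1·σ_1 + 8·σ_2 + 3·σ_3 = 6(Δ_2 - Δ_1) = 32
Natural end conditions: σ_0 = σ_3 = 0.
Solving: σ_0 = 0, σ_1 = -272/31, σ_2 = 158/31, σ_3 = 0.
On [1, 2], S'(x) = b_0 + 2c_0·(x - 1) + 3d_0·(x - 1)² with b_0 = Δ_0 - h_0(2σ_0 + σ_1)/6 = 229/93, c_0 = σ_0/2 = 0, d_0 = (σ_1 - σ_0)/(6h_0) = -136/93. So S'(1) = 229/93.

2.4624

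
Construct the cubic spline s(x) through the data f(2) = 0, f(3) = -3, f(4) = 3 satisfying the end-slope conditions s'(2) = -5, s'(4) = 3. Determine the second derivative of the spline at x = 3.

19

With M_i denoting the second derivative at x_i, h_i = 1, 1, and Δ_i = (y_(i+1) − y_i)/h_i = -3, 6:
  1·M_0 + 4·M_1 + 1·M_2 = 6(Δ_1 - Δ_0) = 54
Clamped end conditions give two more equations: 2h_0·M_0 + h_0·M_1 = 6(Δ_0 - s'(2)) = 12 and h_1·M_1 + 2h_1·M_2 = 6(s'(4) - Δ_1) = -18.
Hence M_0 = -7/2, M_1 = 19, M_2 = -37/2.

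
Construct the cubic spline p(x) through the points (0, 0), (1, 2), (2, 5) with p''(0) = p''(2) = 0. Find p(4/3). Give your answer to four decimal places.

2.9074

Write M_i for p''(x_i). With h_i = 1, 1 and divided differences Δ_i = 2, 3, the continuity of p' gives the tridiagonal system
  1·M_0 + 4·M_1 + 1·M_2 = 6(Δ_1 - Δ_0) = 6
Natural end conditions: M_0 = M_2 = 0.
Solving: M_0 = 0, M_1 = 3/2, M_2 = 0.
On [1, 2], p(x) = 2 + 5/2·(x - 1) + 3/4·(x - 1)² - 1/4·(x - 1)³.
With (x - 1) = 1/3: p(4/3) = 157/54.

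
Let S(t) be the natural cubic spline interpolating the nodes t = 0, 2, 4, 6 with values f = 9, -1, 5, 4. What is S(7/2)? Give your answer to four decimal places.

With σ_i denoting the second derivative at x_i, h_i = 2, 2, 2, and Δ_i = (y_(i+1) − y_i)/h_i = -5, 3, -1/2:
  2·σ_0 + 8·σ_1 + 2·σ_2 = 6(Δ_1 - Δ_0) = 48
  2·σ_1 + 8·σ_2 + 2·σ_3 = 6(Δ_2 - Δ_1) = -21
Natural end conditions: σ_0 = σ_3 = 0.
Solving the tridiagonal system: σ_0 = 0, σ_1 = 71/10, σ_2 = -22/5, σ_3 = 0.
On [2, 4], S(t) = -1 - 4/15·(t - 2) + 71/20·(t - 2)² - 23/24·(t - 2)³.
With (t - 2) = 3/2: S(7/2) = 1073/320.

3.3531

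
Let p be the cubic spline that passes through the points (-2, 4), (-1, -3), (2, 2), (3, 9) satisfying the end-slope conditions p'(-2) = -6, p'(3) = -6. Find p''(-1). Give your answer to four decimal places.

4.2222

Write M_i for p''(x_i). With h_i = 1, 3, 1 and divided differences Δ_i = -7, 5/3, 7, the continuity of p' gives the tridiagonal system
  1·M_0 + 8·M_1 + 3·M_2 = 6(Δ_1 - Δ_0) = 52
  3·M_1 + 8·M_2 + 1·M_3 = 6(Δ_2 - Δ_1) = 32
Clamped end conditions give two more equations: 2h_0·M_0 + h_0·M_1 = 6(Δ_0 - p'(-2)) = -6 and h_2·M_2 + 2h_2·M_3 = 6(p'(3) - Δ_2) = -78.
Solving the tridiagonal system: M_0 = -46/9, M_1 = 38/9, M_2 = 70/9, M_3 = -386/9.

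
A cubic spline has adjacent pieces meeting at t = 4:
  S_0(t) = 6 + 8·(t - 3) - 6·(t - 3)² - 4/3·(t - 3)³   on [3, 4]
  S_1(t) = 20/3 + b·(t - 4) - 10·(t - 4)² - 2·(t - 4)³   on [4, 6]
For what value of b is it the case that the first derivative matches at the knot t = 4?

S_0'(t) = 8 - 12·(t - 3) - 4·(t - 3)², so S_0'(4) = -8. On the right, S_1'(4) = b, so b = -8.

-8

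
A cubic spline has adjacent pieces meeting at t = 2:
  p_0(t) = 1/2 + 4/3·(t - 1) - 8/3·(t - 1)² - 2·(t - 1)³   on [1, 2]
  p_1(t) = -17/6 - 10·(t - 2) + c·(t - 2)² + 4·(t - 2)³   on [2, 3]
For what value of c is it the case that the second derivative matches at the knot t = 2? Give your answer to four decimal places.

-8.6667

p_0''(t) = -16/3 - 12·(t - 1), so p_0''(2) = -52/3. On the right, p_1''(2) = 2c, so c = -26/3.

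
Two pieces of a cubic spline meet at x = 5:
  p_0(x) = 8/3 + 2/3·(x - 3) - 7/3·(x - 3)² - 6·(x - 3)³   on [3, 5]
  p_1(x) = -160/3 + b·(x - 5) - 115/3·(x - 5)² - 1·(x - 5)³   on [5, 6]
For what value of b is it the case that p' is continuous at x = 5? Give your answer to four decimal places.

-80.6667

p_0'(x) = 2/3 - 14/3·(x - 3) - 18·(x - 3)², so p_0'(5) = -242/3. On the right, p_1'(5) = b, so b = -242/3.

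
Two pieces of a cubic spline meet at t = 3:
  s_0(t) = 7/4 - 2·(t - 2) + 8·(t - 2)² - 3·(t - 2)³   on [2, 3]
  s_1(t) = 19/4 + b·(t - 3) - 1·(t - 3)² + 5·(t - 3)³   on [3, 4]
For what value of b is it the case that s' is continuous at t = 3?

5

s_0'(t) = -2 + 16·(t - 2) - 9·(t - 2)², so s_0'(3) = 5. On the right, s_1'(3) = b, so b = 5.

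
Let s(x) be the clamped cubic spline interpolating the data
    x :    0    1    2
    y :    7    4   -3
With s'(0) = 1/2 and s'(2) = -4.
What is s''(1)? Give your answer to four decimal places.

Let m_i = s''(x_i). Step sizes h_i = 1, 1; slopes of the chords Δ_i = (y_(i+1) - y_i)/h_i = -3, -7.
  1·m_0 + 4·m_1 + 1·m_2 = 6(Δ_1 - Δ_0) = -24
Clamped end conditions give two more equations: 2h_0·m_0 + h_0·m_1 = 6(Δ_0 - s'(0)) = -21 and h_1·m_1 + 2h_1·m_2 = 6(s'(2) - Δ_1) = 18.
Forward elimination and back-substitution give m_0 = -27/4, m_1 = -15/2, m_2 = 51/4.

-7.5000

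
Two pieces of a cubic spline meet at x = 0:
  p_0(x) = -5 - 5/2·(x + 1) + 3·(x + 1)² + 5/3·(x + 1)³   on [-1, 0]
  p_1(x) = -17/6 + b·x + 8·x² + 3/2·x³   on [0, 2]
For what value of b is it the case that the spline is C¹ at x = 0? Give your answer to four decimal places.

8.5000

p_0'(x) = -5/2 + 6·(x + 1) + 5·(x + 1)², so p_0'(0) = 17/2. On the right, p_1'(0) = b, so b = 17/2.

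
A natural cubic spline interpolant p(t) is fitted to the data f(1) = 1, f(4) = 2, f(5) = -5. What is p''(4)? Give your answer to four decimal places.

-5.5000

Let M_i = p''(x_i). Step sizes h_i = 3, 1; slopes of the chords Δ_i = (y_(i+1) - y_i)/h_i = 1/3, -7.
  3·M_0 + 8·M_1 + 1·M_2 = 6(Δ_1 - Δ_0) = -44
Natural end conditions: M_0 = M_2 = 0.
Forward elimination and back-substitution give M_0 = 0, M_1 = -11/2, M_2 = 0.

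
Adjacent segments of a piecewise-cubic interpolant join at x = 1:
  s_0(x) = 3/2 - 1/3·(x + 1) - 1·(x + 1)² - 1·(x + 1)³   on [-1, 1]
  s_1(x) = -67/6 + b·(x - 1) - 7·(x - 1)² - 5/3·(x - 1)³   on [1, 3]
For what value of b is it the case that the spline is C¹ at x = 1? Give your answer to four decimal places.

s_0'(x) = -1/3 - 2·(x + 1) - 3·(x + 1)², so s_0'(1) = -49/3. On the right, s_1'(1) = b, so b = -49/3.

-16.3333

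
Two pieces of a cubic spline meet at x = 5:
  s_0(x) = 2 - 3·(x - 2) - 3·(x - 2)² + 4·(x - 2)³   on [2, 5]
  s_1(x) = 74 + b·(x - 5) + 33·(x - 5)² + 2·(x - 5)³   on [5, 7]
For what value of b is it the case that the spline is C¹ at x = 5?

87

s_0'(x) = -3 - 6·(x - 2) + 12·(x - 2)², so s_0'(5) = 87. On the right, s_1'(5) = b, so b = 87.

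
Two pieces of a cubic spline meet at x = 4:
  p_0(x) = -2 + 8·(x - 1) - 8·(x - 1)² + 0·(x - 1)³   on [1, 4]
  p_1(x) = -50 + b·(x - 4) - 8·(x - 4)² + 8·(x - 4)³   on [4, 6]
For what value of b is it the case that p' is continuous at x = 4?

-40

p_0'(x) = 8 - 16·(x - 1) + 0·(x - 1)², so p_0'(4) = -40. On the right, p_1'(4) = b, so b = -40.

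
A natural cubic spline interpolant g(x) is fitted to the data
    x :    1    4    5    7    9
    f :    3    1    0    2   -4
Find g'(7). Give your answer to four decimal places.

-0.4341

Put M_i = g'' at the i-th knot. Here h = (3, 1, 2, 2) and Δ = (-2/3, -1, 1, -3), so the interior equations h_(i-1)·M_(i-1) + 2(h_(i-1)+h_i)·M_i + h_i·M_(i+1) = 6(Δ_i − Δ_(i-1)) read
  3·M_0 + 8·M_1 + 1·M_2 = 6(Δ_1 - Δ_0) = -2
  1·M_1 + 6·M_2 + 2·M_3 = 6(Δ_2 - Δ_1) = 12
  2·M_2 + 8·M_3 + 2·M_4 = 6(Δ_3 - Δ_2) = -24
Natural end conditions: M_0 = M_4 = 0.
Hence M_0 = 0, M_1 = -29/43, M_2 = 146/43, M_3 = -331/86, M_4 = 0.
On [7, 9], g'(x) = b_3 + 2c_3·(x - 7) + 3d_3·(x - 7)² with b_3 = Δ_3 - h_3(2M_3 + M_4)/6 = -56/129, c_3 = M_3/2 = -331/172, d_3 = (M_4 - M_3)/(6h_3) = 331/1032. So g'(7) = -56/129.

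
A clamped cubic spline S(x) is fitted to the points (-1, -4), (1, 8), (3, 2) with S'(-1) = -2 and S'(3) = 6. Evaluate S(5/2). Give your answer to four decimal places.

1.3672

Let M_i = S''(x_i). Step sizes h_i = 2, 2; slopes of the chords Δ_i = (y_(i+1) - y_i)/h_i = 6, -3.
  2·M_0 + 8·M_1 + 2·M_2 = 6(Δ_1 - Δ_0) = -54
Clamped end conditions give two more equations: 2h_0·M_0 + h_0·M_1 = 6(Δ_0 - S'(-1)) = 48 and h_1·M_1 + 2h_1·M_2 = 6(S'(3) - Δ_1) = 54.
Solving: M_0 = 83/4, M_1 = -35/2, M_2 = 89/4.
On [1, 3], S(x) = 8 + 5/4·(x - 1) - 35/4·(x - 1)² + 53/16·(x - 1)³.
With (x - 1) = 3/2: S(5/2) = 175/128.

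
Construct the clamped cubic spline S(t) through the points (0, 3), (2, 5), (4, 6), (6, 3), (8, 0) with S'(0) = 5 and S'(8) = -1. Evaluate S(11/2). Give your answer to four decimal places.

Put M_i = S'' at the i-th knot. Here h = (2, 2, 2, 2) and Δ = (1, 1/2, -3/2, -3/2), so the interior equations h_(i-1)·M_(i-1) + 2(h_(i-1)+h_i)·M_i + h_i·M_(i+1) = 6(Δ_i − Δ_(i-1)) read
  2·M_0 + 8·M_1 + 2·M_2 = 6(Δ_1 - Δ_0) = -3
  2·M_1 + 8·M_2 + 2·M_3 = 6(Δ_2 - Δ_1) = -12
  2·M_2 + 8·M_3 + 2·M_4 = 6(Δ_3 - Δ_2) = 0
Clamped end conditions give two more equations: 2h_0·M_0 + h_0·M_1 = 6(Δ_0 - S'(0)) = -24 and h_3·M_3 + 2h_3·M_4 = 6(S'(8) - Δ_3) = 3.
Forward elimination and back-substitution give M_0 = -111/16, M_1 = 15/8, M_2 = -33/16, M_3 = 3/8, M_4 = 9/16.
On [4, 6], S(t) = 6 - 1/4·(t - 4) - 33/32·(t - 4)² + 13/64·(t - 4)³.
With (t - 4) = 3/2: S(11/2) = 2043/512.

3.9902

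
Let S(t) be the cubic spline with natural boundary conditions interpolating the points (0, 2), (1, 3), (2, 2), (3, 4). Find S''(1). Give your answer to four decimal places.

With M_i denoting the second derivative at x_i, h_i = 1, 1, 1, and Δ_i = (y_(i+1) − y_i)/h_i = 1, -1, 2:
  1·M_0 + 4·M_1 + 1·M_2 = 6(Δ_1 - Δ_0) = -12
  1·M_1 + 4·M_2 + 1·M_3 = 6(Δ_2 - Δ_1) = 18
Natural end conditions: M_0 = M_3 = 0.
Forward elimination and back-substitution give M_0 = 0, M_1 = -22/5, M_2 = 28/5, M_3 = 0.

-4.4000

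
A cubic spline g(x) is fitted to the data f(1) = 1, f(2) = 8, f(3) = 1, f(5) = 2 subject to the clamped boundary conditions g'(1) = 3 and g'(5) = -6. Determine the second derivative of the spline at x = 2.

-33

Put m_i = g'' at the i-th knot. Here h = (1, 1, 2) and Δ = (7, -7, 1/2), so the interior equations h_(i-1)·m_(i-1) + 2(h_(i-1)+h_i)·m_i + h_i·m_(i+1) = 6(Δ_i − Δ_(i-1)) read
  1·m_0 + 4·m_1 + 1·m_2 = 6(Δ_1 - Δ_0) = -84
  1·m_1 + 6·m_2 + 2·m_3 = 6(Δ_2 - Δ_1) = 45
Clamped end conditions give two more equations: 2h_0·m_0 + h_0·m_1 = 6(Δ_0 - g'(1)) = 24 and h_2·m_2 + 2h_2·m_3 = 6(g'(5) - Δ_2) = -39.
Forward elimination and back-substitution give m_0 = 57/2, m_1 = -33, m_2 = 39/2, m_3 = -39/2.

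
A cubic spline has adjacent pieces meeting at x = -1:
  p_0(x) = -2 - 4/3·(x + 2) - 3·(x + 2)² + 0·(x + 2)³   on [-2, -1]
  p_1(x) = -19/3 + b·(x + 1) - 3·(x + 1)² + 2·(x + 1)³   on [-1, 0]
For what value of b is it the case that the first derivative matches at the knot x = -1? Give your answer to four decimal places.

p_0'(x) = -4/3 - 6·(x + 2) + 0·(x + 2)², so p_0'(-1) = -22/3. On the right, p_1'(-1) = b, so b = -22/3.

-7.3333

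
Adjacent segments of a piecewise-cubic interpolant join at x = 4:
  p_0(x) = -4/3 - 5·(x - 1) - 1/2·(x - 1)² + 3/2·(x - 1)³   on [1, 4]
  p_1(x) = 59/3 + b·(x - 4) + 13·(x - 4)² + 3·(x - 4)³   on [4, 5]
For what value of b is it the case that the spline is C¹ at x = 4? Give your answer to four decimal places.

p_0'(x) = -5 - 1·(x - 1) + 9/2·(x - 1)², so p_0'(4) = 65/2. On the right, p_1'(4) = b, so b = 65/2.

32.5000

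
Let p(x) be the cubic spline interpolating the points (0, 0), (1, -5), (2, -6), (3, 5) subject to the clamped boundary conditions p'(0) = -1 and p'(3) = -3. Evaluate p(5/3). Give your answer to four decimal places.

Put M_i = p'' at the i-th knot. Here h = (1, 1, 1) and Δ = (-5, -1, 11), so the interior equations h_(i-1)·M_(i-1) + 2(h_(i-1)+h_i)·M_i + h_i·M_(i+1) = 6(Δ_i − Δ_(i-1)) read
  1·M_0 + 4·M_1 + 1·M_2 = 6(Δ_1 - Δ_0) = 24
  1·M_1 + 4·M_2 + 1·M_3 = 6(Δ_2 - Δ_1) = 72
Clamped end conditions give two more equations: 2h_0·M_0 + h_0·M_1 = 6(Δ_0 - p'(0)) = -24 and h_2·M_2 + 2h_2·M_3 = 6(p'(3) - Δ_2) = -84.
Hence M_0 = -188/15, M_1 = 16/15, M_2 = 484/15, M_3 = -872/15.
On [1, 2], p(x) = -5 - 101/15·(x - 1) + 8/15·(x - 1)² + 26/5·(x - 1)³.
With (x - 1) = 2/3: p(5/3) = -347/45.

-7.7111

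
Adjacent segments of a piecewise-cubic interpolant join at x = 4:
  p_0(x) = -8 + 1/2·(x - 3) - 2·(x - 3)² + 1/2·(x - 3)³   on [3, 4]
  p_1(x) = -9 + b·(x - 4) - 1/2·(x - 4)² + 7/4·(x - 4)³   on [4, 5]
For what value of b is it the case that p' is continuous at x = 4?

-2

p_0'(x) = 1/2 - 4·(x - 3) + 3/2·(x - 3)², so p_0'(4) = -2. On the right, p_1'(4) = b, so b = -2.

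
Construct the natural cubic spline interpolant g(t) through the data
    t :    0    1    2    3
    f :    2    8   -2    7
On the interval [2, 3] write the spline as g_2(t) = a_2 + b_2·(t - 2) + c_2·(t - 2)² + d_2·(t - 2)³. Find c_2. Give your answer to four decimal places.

Write σ_i for g''(x_i). With h_i = 1, 1, 1 and divided differences Δ_i = 6, -10, 9, the continuity of g' gives the tridiagonal system
  1·σ_0 + 4·σ_1 + 1·σ_2 = 6(Δ_1 - Δ_0) = -96
  1·σ_1 + 4·σ_2 + 1·σ_3 = 6(Δ_2 - Δ_1) = 114
Natural end conditions: σ_0 = σ_3 = 0.
Forward elimination and back-substitution give σ_0 = 0, σ_1 = -166/5, σ_2 = 184/5, σ_3 = 0.
On [2, 3], with g_2(t) = a_2 + b_2·(t - 2) + c_2·(t - 2)² + d_2·(t - 2)³: c_2 = σ_2/2 = 92/5, d_2 = (σ_3 - σ_2)/(6h_2) = -92/15, b_2 = Δ_2 - h_2(2σ_2 + σ_3)/6 = -49/15.

18.4000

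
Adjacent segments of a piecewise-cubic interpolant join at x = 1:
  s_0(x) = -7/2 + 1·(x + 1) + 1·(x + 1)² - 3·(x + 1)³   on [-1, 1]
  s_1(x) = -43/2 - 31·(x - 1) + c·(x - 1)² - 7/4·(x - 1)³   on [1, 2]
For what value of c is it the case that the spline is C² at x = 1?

-17

s_0''(x) = 2 - 18·(x + 1), so s_0''(1) = -34. On the right, s_1''(1) = 2c, so c = -17.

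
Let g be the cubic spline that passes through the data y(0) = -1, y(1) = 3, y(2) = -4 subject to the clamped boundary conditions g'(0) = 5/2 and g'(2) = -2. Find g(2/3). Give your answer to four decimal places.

With σ_i denoting the second derivative at x_i, h_i = 1, 1, and Δ_i = (y_(i+1) − y_i)/h_i = 4, -7:
  1·σ_0 + 4·σ_1 + 1·σ_2 = 6(Δ_1 - Δ_0) = -66
Clamped end conditions give two more equations: 2h_0·σ_0 + h_0·σ_1 = 6(Δ_0 - g'(0)) = 9 and h_1·σ_1 + 2h_1·σ_2 = 6(g'(2) - Δ_1) = 30.
Solving the tridiagonal system: σ_0 = 75/4, σ_1 = -57/2, σ_2 = 117/4.
On [0, 1], g(x) = -1 + 5/2·x + 75/8·x² - 63/8·x³.
With x = 2/3: g(2/3) = 5/2.

2.5000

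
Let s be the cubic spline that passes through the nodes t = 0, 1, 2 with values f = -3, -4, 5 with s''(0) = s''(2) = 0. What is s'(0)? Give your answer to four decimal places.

-3.5000

With M_i denoting the second derivative at x_i, h_i = 1, 1, and Δ_i = (y_(i+1) − y_i)/h_i = -1, 9:
  1·M_0 + 4·M_1 + 1·M_2 = 6(Δ_1 - Δ_0) = 60
Natural end conditions: M_0 = M_2 = 0.
Forward elimination and back-substitution give M_0 = 0, M_1 = 15, M_2 = 0.
On [0, 1], s'(t) = b_0 + 2c_0·t + 3d_0·t² with b_0 = Δ_0 - h_0(2M_0 + M_1)/6 = -7/2, c_0 = M_0/2 = 0, d_0 = (M_1 - M_0)/(6h_0) = 5/2. So s'(0) = -7/2.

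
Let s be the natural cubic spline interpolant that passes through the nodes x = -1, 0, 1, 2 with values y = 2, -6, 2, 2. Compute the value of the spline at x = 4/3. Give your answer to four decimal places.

3.1852

Write M_i for s''(x_i). With h_i = 1, 1, 1 and divided differences Δ_i = -8, 8, 0, the continuity of s' gives the tridiagonal system
  1·M_0 + 4·M_1 + 1·M_2 = 6(Δ_1 - Δ_0) = 96
  1·M_1 + 4·M_2 + 1·M_3 = 6(Δ_2 - Δ_1) = -48
Natural end conditions: M_0 = M_3 = 0.
Forward elimination and back-substitution give M_0 = 0, M_1 = 144/5, M_2 = -96/5, M_3 = 0.
On [1, 2], s(x) = 2 + 32/5·(x - 1) - 48/5·(x - 1)² + 16/5·(x - 1)³.
With (x - 1) = 1/3: s(4/3) = 86/27.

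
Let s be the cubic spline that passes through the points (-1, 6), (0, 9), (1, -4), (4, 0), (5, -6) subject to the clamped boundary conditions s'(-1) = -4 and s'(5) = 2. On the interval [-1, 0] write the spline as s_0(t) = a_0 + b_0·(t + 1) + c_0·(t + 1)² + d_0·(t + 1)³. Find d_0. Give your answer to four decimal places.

-13.4649

Put M_i = s'' at the i-th knot. Here h = (1, 1, 3, 1) and Δ = (3, -13, 4/3, -6), so the interior equations h_(i-1)·M_(i-1) + 2(h_(i-1)+h_i)·M_i + h_i·M_(i+1) = 6(Δ_i − Δ_(i-1)) read
  1·M_0 + 4·M_1 + 1·M_2 = 6(Δ_1 - Δ_0) = -96
  1·M_1 + 8·M_2 + 3·M_3 = 6(Δ_2 - Δ_1) = 86
  3·M_2 + 8·M_3 + 1·M_4 = 6(Δ_3 - Δ_2) = -44
Clamped end conditions give two more equations: 2h_0·M_0 + h_0·M_1 = 6(Δ_0 - s'(-1)) = 42 and h_3·M_3 + 2h_3·M_4 = 6(s'(5) - Δ_3) = 48.
Forward elimination and back-substitution give M_0 = 2333/57, M_1 = -2272/57, M_2 = 1283/57, M_3 = -1030/57, M_4 = 1883/57.
On [-1, 0], with s_0(t) = a_0 + b_0·(t + 1) + c_0·(t + 1)² + d_0·(t + 1)³: c_0 = M_0/2 = 2333/114, d_0 = (M_1 - M_0)/(6h_0) = -1535/114, b_0 = Δ_0 - h_0(2M_0 + M_1)/6 = -4.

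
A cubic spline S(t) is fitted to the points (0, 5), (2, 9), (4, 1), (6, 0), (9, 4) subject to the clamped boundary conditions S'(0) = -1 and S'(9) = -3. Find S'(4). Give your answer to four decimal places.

Let M_i = S''(x_i). Step sizes h_i = 2, 2, 2, 3; slopes of the chords Δ_i = (y_(i+1) - y_i)/h_i = 2, -4, -1/2, 4/3.
  2·M_0 + 8·M_1 + 2·M_2 = 6(Δ_1 - Δ_0) = -36
  2·M_1 + 8·M_2 + 2·M_3 = 6(Δ_2 - Δ_1) = 21
  2·M_2 + 10·M_3 + 3·M_4 = 6(Δ_3 - Δ_2) = 11
Clamped end conditions give two more equations: 2h_0·M_0 + h_0·M_1 = 6(Δ_0 - S'(0)) = 18 and h_3·M_3 + 2h_3·M_4 = 6(S'(9) - Δ_3) = -26.
Forward elimination and back-substitution give M_0 = 763/92, M_1 = -349/46, M_2 = 373/92, M_3 = 43/23, M_4 = -727/138.
On [4, 6], S'(t) = b_2 + 2c_2·(t - 4) + 3d_2·(t - 4)² with b_2 = Δ_2 - h_2(2M_2 + M_3)/6 = -88/23, c_2 = M_2/2 = 373/184, d_2 = (M_3 - M_2)/(6h_2) = -67/368. So S'(4) = -88/23.

-3.8261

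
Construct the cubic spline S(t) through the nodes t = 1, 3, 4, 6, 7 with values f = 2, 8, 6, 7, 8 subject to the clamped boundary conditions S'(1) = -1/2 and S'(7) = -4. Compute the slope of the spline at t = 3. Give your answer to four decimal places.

Let σ_i = S''(x_i). Step sizes h_i = 2, 1, 2, 1; slopes of the chords Δ_i = (y_(i+1) - y_i)/h_i = 3, -2, 1/2, 1.
  2·σ_0 + 6·σ_1 + 1·σ_2 = 6(Δ_1 - Δ_0) = -30
  1·σ_1 + 6·σ_2 + 2·σ_3 = 6(Δ_2 - Δ_1) = 15
  2·σ_2 + 6·σ_3 + 1·σ_4 = 6(Δ_3 - Δ_2) = 3
Clamped end conditions give two more equations: 2h_0·σ_0 + h_0·σ_1 = 6(Δ_0 - S'(1)) = 21 and h_3·σ_3 + 2h_3·σ_4 = 6(S'(7) - Δ_3) = -30.
Solving the tridiagonal system: σ_0 = 3581/372, σ_1 = -814/93, σ_2 = 607/186, σ_3 = 194/93, σ_4 = -1492/93.
On [3, 4], S'(t) = b_1 + 2c_1·(t - 3) + 3d_1·(t - 3)² with b_1 = Δ_1 - h_1(2σ_1 + σ_2)/6 = 139/372, c_1 = σ_1/2 = -407/93, d_1 = (σ_2 - σ_1)/(6h_1) = 745/372. So S'(3) = 139/372.

0.3737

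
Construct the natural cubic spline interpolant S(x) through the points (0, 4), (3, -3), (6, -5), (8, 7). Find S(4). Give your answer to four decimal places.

-5.3684

Let m_i = S''(x_i). Step sizes h_i = 3, 3, 2; slopes of the chords Δ_i = (y_(i+1) - y_i)/h_i = -7/3, -2/3, 6.
  3·m_0 + 12·m_1 + 3·m_2 = 6(Δ_1 - Δ_0) = 10
  3·m_1 + 10·m_2 + 2·m_3 = 6(Δ_2 - Δ_1) = 40
Natural end conditions: m_0 = m_3 = 0.
Hence m_0 = 0, m_1 = -20/111, m_2 = 150/37, m_3 = 0.
On [3, 6], S(x) = -3 - 93/37·(x - 3) - 10/111·(x - 3)² + 235/999·(x - 3)³.
With (x - 3) = 1: S(4) = -5363/999.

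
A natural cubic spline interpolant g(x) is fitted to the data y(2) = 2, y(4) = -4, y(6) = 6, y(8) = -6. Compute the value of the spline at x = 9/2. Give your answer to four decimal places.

With M_i denoting the second derivative at x_i, h_i = 2, 2, 2, and Δ_i = (y_(i+1) − y_i)/h_i = -3, 5, -6:
  2·M_0 + 8·M_1 + 2·M_2 = 6(Δ_1 - Δ_0) = 48
  2·M_1 + 8·M_2 + 2·M_3 = 6(Δ_2 - Δ_1) = -66
Natural end conditions: M_0 = M_3 = 0.
Solving: M_0 = 0, M_1 = 43/5, M_2 = -52/5, M_3 = 0.
On [4, 6], g(x) = -4 + 41/15·(x - 4) + 43/10·(x - 4)² - 19/12·(x - 4)³.
With (x - 4) = 1/2: g(9/2) = -281/160.

-1.7563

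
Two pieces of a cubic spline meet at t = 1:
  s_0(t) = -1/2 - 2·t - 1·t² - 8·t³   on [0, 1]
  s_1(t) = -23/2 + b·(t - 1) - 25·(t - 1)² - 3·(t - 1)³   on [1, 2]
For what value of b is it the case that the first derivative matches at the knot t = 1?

s_0'(t) = -2 - 2·t - 24·t², so s_0'(1) = -28. On the right, s_1'(1) = b, so b = -28.

-28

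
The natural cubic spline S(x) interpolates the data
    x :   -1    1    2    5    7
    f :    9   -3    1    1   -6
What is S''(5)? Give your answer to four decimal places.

-0.9014

Put σ_i = S'' at the i-th knot. Here h = (2, 1, 3, 2) and Δ = (-6, 4, 0, -7/2), so the interior equations h_(i-1)·σ_(i-1) + 2(h_(i-1)+h_i)·σ_i + h_i·σ_(i+1) = 6(Δ_i − Δ_(i-1)) read
  2·σ_0 + 6·σ_1 + 1·σ_2 = 6(Δ_1 - Δ_0) = 60
  1·σ_1 + 8·σ_2 + 3·σ_3 = 6(Δ_2 - Δ_1) = -24
  3·σ_2 + 10·σ_3 + 2·σ_4 = 6(Δ_3 - Δ_2) = -21
Natural end conditions: σ_0 = σ_4 = 0.
Solving the tridiagonal system: σ_0 = 0, σ_1 = 4437/416, σ_2 = -831/208, σ_3 = -375/416, σ_4 = 0.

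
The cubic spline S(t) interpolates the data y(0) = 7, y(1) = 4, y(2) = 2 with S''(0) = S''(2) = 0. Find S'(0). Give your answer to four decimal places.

Let M_i = S''(x_i). Step sizes h_i = 1, 1; slopes of the chords Δ_i = (y_(i+1) - y_i)/h_i = -3, -2.
  1·M_0 + 4·M_1 + 1·M_2 = 6(Δ_1 - Δ_0) = 6
Natural end conditions: M_0 = M_2 = 0.
Solving the tridiagonal system: M_0 = 0, M_1 = 3/2, M_2 = 0.
On [0, 1], S'(t) = b_0 + 2c_0·t + 3d_0·t² with b_0 = Δ_0 - h_0(2M_0 + M_1)/6 = -13/4, c_0 = M_0/2 = 0, d_0 = (M_1 - M_0)/(6h_0) = 1/4. So S'(0) = -13/4.

-3.2500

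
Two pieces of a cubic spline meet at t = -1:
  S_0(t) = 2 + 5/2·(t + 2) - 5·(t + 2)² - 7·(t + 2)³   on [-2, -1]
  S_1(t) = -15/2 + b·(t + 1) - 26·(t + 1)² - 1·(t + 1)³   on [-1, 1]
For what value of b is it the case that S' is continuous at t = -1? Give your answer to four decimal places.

-28.5000

S_0'(t) = 5/2 - 10·(t + 2) - 21·(t + 2)², so S_0'(-1) = -57/2. On the right, S_1'(-1) = b, so b = -57/2.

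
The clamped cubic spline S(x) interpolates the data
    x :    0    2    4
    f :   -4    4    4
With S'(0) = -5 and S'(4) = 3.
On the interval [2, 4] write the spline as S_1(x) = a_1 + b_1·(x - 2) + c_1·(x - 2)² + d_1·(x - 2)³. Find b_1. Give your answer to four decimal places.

3.5000

With M_i denoting the second derivative at x_i, h_i = 2, 2, and Δ_i = (y_(i+1) − y_i)/h_i = 4, 0:
  2·M_0 + 8·M_1 + 2·M_2 = 6(Δ_1 - Δ_0) = -24
Clamped end conditions give two more equations: 2h_0·M_0 + h_0·M_1 = 6(Δ_0 - S'(0)) = 54 and h_1·M_1 + 2h_1·M_2 = 6(S'(4) - Δ_1) = 18.
Solving: M_0 = 37/2, M_1 = -10, M_2 = 19/2.
On [2, 4], with S_1(x) = a_1 + b_1·(x - 2) + c_1·(x - 2)² + d_1·(x - 2)³: c_1 = M_1/2 = -5, d_1 = (M_2 - M_1)/(6h_1) = 13/8, b_1 = Δ_1 - h_1(2M_1 + M_2)/6 = 7/2.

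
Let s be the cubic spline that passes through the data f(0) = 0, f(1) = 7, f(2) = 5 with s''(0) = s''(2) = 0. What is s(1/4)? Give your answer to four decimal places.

With σ_i denoting the second derivative at x_i, h_i = 1, 1, and Δ_i = (y_(i+1) − y_i)/h_i = 7, -2:
  1·σ_0 + 4·σ_1 + 1·σ_2 = 6(Δ_1 - Δ_0) = -54
Natural end conditions: σ_0 = σ_2 = 0.
Solving: σ_0 = 0, σ_1 = -27/2, σ_2 = 0.
On [0, 1], s(x) = 0 + 37/4·x + 0·x² - 9/4·x³.
With x = 1/4: s(1/4) = 583/256.

2.2773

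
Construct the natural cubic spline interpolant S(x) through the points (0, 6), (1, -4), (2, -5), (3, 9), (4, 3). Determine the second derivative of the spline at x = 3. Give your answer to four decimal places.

Write M_i for S''(x_i). With h_i = 1, 1, 1, 1 and divided differences Δ_i = -10, -1, 14, -6, the continuity of S' gives the tridiagonal system
  1·M_0 + 4·M_1 + 1·M_2 = 6(Δ_1 - Δ_0) = 54
  1·M_1 + 4·M_2 + 1·M_3 = 6(Δ_2 - Δ_1) = 90
  1·M_2 + 4·M_3 + 1·M_4 = 6(Δ_3 - Δ_2) = -120
Natural end conditions: M_0 = M_4 = 0.
Solving the tridiagonal system: M_0 = 0, M_1 = 165/28, M_2 = 213/7, M_3 = -1053/28, M_4 = 0.

-37.6071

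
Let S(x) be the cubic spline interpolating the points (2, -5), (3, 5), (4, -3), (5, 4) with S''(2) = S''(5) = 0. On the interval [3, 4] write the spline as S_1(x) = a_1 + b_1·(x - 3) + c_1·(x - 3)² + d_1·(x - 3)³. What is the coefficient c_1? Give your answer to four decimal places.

-17.4000

Write σ_i for S''(x_i). With h_i = 1, 1, 1 and divided differences Δ_i = 10, -8, 7, the continuity of S' gives the tridiagonal system
  1·σ_0 + 4·σ_1 + 1·σ_2 = 6(Δ_1 - Δ_0) = -108
  1·σ_1 + 4·σ_2 + 1·σ_3 = 6(Δ_2 - Δ_1) = 90
Natural end conditions: σ_0 = σ_3 = 0.
Solving: σ_0 = 0, σ_1 = -174/5, σ_2 = 156/5, σ_3 = 0.
On [3, 4], with S_1(x) = a_1 + b_1·(x - 3) + c_1·(x - 3)² + d_1·(x - 3)³: c_1 = σ_1/2 = -87/5, d_1 = (σ_2 - σ_1)/(6h_1) = 11, b_1 = Δ_1 - h_1(2σ_1 + σ_2)/6 = -8/5.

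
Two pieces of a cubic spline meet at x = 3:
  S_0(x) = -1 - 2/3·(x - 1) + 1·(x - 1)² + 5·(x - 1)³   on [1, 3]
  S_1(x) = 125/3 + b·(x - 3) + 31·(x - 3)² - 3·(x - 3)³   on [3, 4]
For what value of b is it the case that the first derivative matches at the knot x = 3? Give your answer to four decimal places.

63.3333

S_0'(x) = -2/3 + 2·(x - 1) + 15·(x - 1)², so S_0'(3) = 190/3. On the right, S_1'(3) = b, so b = 190/3.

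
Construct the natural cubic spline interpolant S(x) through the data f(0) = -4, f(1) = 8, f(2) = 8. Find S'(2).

Let M_i = S''(x_i). Step sizes h_i = 1, 1; slopes of the chords Δ_i = (y_(i+1) - y_i)/h_i = 12, 0.
  1·M_0 + 4·M_1 + 1·M_2 = 6(Δ_1 - Δ_0) = -72
Natural end conditions: M_0 = M_2 = 0.
Forward elimination and back-substitution give M_0 = 0, M_1 = -18, M_2 = 0.
On [1, 2], S'(x) = b_1 + 2c_1·(x - 1) + 3d_1·(x - 1)² with b_1 = Δ_1 - h_1(2M_1 + M_2)/6 = 6, c_1 = M_1/2 = -9, d_1 = (M_2 - M_1)/(6h_1) = 3. So S'(2) = -3.

-3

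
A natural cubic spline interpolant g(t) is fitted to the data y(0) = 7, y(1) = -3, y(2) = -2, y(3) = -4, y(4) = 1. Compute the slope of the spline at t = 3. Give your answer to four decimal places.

0.4286

With m_i denoting the second derivative at x_i, h_i = 1, 1, 1, 1, and Δ_i = (y_(i+1) − y_i)/h_i = -10, 1, -2, 5:
  1·m_0 + 4·m_1 + 1·m_2 = 6(Δ_1 - Δ_0) = 66
  1·m_1 + 4·m_2 + 1·m_3 = 6(Δ_2 - Δ_1) = -18
  1·m_2 + 4·m_3 + 1·m_4 = 6(Δ_3 - Δ_2) = 42
Natural end conditions: m_0 = m_4 = 0.
Forward elimination and back-substitution give m_0 = 0, m_1 = 138/7, m_2 = -90/7, m_3 = 96/7, m_4 = 0.
On [3, 4], g'(t) = b_3 + 2c_3·(t - 3) + 3d_3·(t - 3)² with b_3 = Δ_3 - h_3(2m_3 + m_4)/6 = 3/7, c_3 = m_3/2 = 48/7, d_3 = (m_4 - m_3)/(6h_3) = -16/7. So g'(3) = 3/7.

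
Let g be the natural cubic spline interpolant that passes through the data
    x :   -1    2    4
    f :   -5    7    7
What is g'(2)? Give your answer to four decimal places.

Put M_i = g'' at the i-th knot. Here h = (3, 2) and Δ = (4, 0), so the interior equations h_(i-1)·M_(i-1) + 2(h_(i-1)+h_i)·M_i + h_i·M_(i+1) = 6(Δ_i − Δ_(i-1)) read
  3·M_0 + 10·M_1 + 2·M_2 = 6(Δ_1 - Δ_0) = -24
Natural end conditions: M_0 = M_2 = 0.
Forward elimination and back-substitution give M_0 = 0, M_1 = -12/5, M_2 = 0.
On [2, 4], g'(x) = b_1 + 2c_1·(x - 2) + 3d_1·(x - 2)² with b_1 = Δ_1 - h_1(2M_1 + M_2)/6 = 8/5, c_1 = M_1/2 = -6/5, d_1 = (M_2 - M_1)/(6h_1) = 1/5. So g'(2) = 8/5.

1.6000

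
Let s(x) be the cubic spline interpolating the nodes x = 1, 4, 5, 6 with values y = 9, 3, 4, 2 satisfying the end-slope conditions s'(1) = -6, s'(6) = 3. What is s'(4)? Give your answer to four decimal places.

Let M_i = s''(x_i). Step sizes h_i = 3, 1, 1; slopes of the chords Δ_i = (y_(i+1) - y_i)/h_i = -2, 1, -2.
  3·M_0 + 8·M_1 + 1·M_2 = 6(Δ_1 - Δ_0) = 18
  1·M_1 + 4·M_2 + 1·M_3 = 6(Δ_2 - Δ_1) = -18
Clamped end conditions give two more equations: 2h_0·M_0 + h_0·M_1 = 6(Δ_0 - s'(1)) = 24 and h_2·M_2 + 2h_2·M_3 = 6(s'(6) - Δ_2) = 30.
Hence M_0 = 80/29, M_1 = 72/29, M_2 = -294/29, M_3 = 582/29.
On [4, 5], s'(x) = b_1 + 2c_1·(x - 4) + 3d_1·(x - 4)² with b_1 = Δ_1 - h_1(2M_1 + M_2)/6 = 54/29, c_1 = M_1/2 = 36/29, d_1 = (M_2 - M_1)/(6h_1) = -61/29. So s'(4) = 54/29.

1.8621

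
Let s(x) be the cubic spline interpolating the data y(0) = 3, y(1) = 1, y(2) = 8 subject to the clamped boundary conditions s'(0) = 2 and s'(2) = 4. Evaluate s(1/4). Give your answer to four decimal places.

Write M_i for s''(x_i). With h_i = 1, 1 and divided differences Δ_i = -2, 7, the continuity of s' gives the tridiagonal system
  1·M_0 + 4·M_1 + 1·M_2 = 6(Δ_1 - Δ_0) = 54
Clamped end conditions give two more equations: 2h_0·M_0 + h_0·M_1 = 6(Δ_0 - s'(0)) = -24 and h_1·M_1 + 2h_1·M_2 = 6(s'(2) - Δ_1) = -18.
Hence M_0 = -49/2, M_1 = 25, M_2 = -43/2.
On [0, 1], s(x) = 3 + 2·x - 49/4·x² + 33/4·x³.
With x = 1/4: s(1/4) = 733/256.

2.8633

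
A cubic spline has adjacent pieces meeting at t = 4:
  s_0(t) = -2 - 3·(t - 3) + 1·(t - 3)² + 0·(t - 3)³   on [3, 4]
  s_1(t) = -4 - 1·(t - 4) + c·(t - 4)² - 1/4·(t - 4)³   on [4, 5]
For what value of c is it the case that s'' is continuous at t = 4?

1

s_0''(t) = 2 + 0·(t - 3), so s_0''(4) = 2. On the right, s_1''(4) = 2c, so c = 1.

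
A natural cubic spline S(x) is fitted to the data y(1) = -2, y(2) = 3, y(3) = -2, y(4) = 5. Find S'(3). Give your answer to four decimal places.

-0.7333

Write M_i for S''(x_i). With h_i = 1, 1, 1 and divided differences Δ_i = 5, -5, 7, the continuity of S' gives the tridiagonal system
  1·M_0 + 4·M_1 + 1·M_2 = 6(Δ_1 - Δ_0) = -60
  1·M_1 + 4·M_2 + 1·M_3 = 6(Δ_2 - Δ_1) = 72
Natural end conditions: M_0 = M_3 = 0.
Hence M_0 = 0, M_1 = -104/5, M_2 = 116/5, M_3 = 0.
On [3, 4], S'(x) = b_2 + 2c_2·(x - 3) + 3d_2·(x - 3)² with b_2 = Δ_2 - h_2(2M_2 + M_3)/6 = -11/15, c_2 = M_2/2 = 58/5, d_2 = (M_3 - M_2)/(6h_2) = -58/15. So S'(3) = -11/15.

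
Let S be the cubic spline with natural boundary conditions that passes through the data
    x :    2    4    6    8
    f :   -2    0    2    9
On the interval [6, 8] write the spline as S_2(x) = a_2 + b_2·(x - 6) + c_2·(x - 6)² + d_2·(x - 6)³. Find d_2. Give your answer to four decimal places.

-0.1667

Write m_i for S''(x_i). With h_i = 2, 2, 2 and divided differences Δ_i = 1, 1, 7/2, the continuity of S' gives the tridiagonal system
  2·m_0 + 8·m_1 + 2·m_2 = 6(Δ_1 - Δ_0) = 0
  2·m_1 + 8·m_2 + 2·m_3 = 6(Δ_2 - Δ_1) = 15
Natural end conditions: m_0 = m_3 = 0.
Hence m_0 = 0, m_1 = -1/2, m_2 = 2, m_3 = 0.
On [6, 8], with S_2(x) = a_2 + b_2·(x - 6) + c_2·(x - 6)² + d_2·(x - 6)³: c_2 = m_2/2 = 1, d_2 = (m_3 - m_2)/(6h_2) = -1/6, b_2 = Δ_2 - h_2(2m_2 + m_3)/6 = 13/6.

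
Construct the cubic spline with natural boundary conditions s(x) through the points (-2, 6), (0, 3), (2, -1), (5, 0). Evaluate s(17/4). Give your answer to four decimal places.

-0.7958

Write M_i for s''(x_i). With h_i = 2, 2, 3 and divided differences Δ_i = -3/2, -2, 1/3, the continuity of s' gives the tridiagonal system
  2·M_0 + 8·M_1 + 2·M_2 = 6(Δ_1 - Δ_0) = -3
  2·M_1 + 10·M_2 + 3·M_3 = 6(Δ_2 - Δ_1) = 14
Natural end conditions: M_0 = M_3 = 0.
Solving the tridiagonal system: M_0 = 0, M_1 = -29/38, M_2 = 59/38, M_3 = 0.
On [2, 5], s(x) = -1 - 139/114·(x - 2) + 59/76·(x - 2)² - 59/684·(x - 2)³.
With (x - 2) = 9/4: s(17/4) = -3871/4864.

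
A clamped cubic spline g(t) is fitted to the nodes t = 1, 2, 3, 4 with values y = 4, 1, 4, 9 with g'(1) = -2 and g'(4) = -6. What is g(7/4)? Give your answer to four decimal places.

1.5813

With σ_i denoting the second derivative at x_i, h_i = 1, 1, 1, and Δ_i = (y_(i+1) − y_i)/h_i = -3, 3, 5:
  1·σ_0 + 4·σ_1 + 1·σ_2 = 6(Δ_1 - Δ_0) = 36
  1·σ_1 + 4·σ_2 + 1·σ_3 = 6(Δ_2 - Δ_1) = 12
Clamped end conditions give two more equations: 2h_0·σ_0 + h_0·σ_1 = 6(Δ_0 - g'(1)) = -6 and h_2·σ_2 + 2h_2·σ_3 = 6(g'(4) - Δ_2) = -66.
Solving the tridiagonal system: σ_0 = -106/15, σ_1 = 122/15, σ_2 = 158/15, σ_3 = -574/15.
On [1, 2], g(t) = 4 - 2·(t - 1) - 53/15·(t - 1)² + 38/15·(t - 1)³.
With (t - 1) = 3/4: g(7/4) = 253/160.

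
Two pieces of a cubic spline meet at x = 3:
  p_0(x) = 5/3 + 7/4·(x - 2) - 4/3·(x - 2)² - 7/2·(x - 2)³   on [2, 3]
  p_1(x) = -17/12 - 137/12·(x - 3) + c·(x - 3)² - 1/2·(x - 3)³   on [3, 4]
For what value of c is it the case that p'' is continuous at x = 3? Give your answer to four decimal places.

p_0''(x) = -8/3 - 21·(x - 2), so p_0''(3) = -71/3. On the right, p_1''(3) = 2c, so c = -71/6.

-11.8333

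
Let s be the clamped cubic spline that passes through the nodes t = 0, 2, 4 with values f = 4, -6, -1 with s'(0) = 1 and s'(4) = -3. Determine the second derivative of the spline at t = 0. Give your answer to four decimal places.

-15.6250

Put M_i = s'' at the i-th knot. Here h = (2, 2) and Δ = (-5, 5/2), so the interior equations h_(i-1)·M_(i-1) + 2(h_(i-1)+h_i)·M_i + h_i·M_(i+1) = 6(Δ_i − Δ_(i-1)) read
  2·M_0 + 8·M_1 + 2·M_2 = 6(Δ_1 - Δ_0) = 45
Clamped end conditions give two more equations: 2h_0·M_0 + h_0·M_1 = 6(Δ_0 - s'(0)) = -36 and h_1·M_1 + 2h_1·M_2 = 6(s'(4) - Δ_1) = -33.
Solving: M_0 = -125/8, M_1 = 53/4, M_2 = -119/8.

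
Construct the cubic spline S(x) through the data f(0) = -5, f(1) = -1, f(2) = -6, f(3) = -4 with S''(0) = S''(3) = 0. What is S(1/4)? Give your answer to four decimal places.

-3.3281

Put M_i = S'' at the i-th knot. Here h = (1, 1, 1) and Δ = (4, -5, 2), so the interior equations h_(i-1)·M_(i-1) + 2(h_(i-1)+h_i)·M_i + h_i·M_(i+1) = 6(Δ_i − Δ_(i-1)) read
  1·M_0 + 4·M_1 + 1·M_2 = 6(Δ_1 - Δ_0) = -54
  1·M_1 + 4·M_2 + 1·M_3 = 6(Δ_2 - Δ_1) = 42
Natural end conditions: M_0 = M_3 = 0.
Solving the tridiagonal system: M_0 = 0, M_1 = -86/5, M_2 = 74/5, M_3 = 0.
On [0, 1], S(x) = -5 + 103/15·x + 0·x² - 43/15·x³.
With x = 1/4: S(1/4) = -213/64.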